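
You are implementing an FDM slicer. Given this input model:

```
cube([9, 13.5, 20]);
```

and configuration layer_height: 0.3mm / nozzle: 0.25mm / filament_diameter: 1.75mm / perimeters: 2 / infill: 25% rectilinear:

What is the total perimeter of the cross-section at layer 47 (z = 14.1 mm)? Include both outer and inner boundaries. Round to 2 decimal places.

45.00 mm

At z = 14.1 mm: the 9×13.5 cube contributes its full rectangle (perimeter 45.00 mm). Overall, the cross-section is a single solid region. Total boundary length (outer) = 45.00 mm.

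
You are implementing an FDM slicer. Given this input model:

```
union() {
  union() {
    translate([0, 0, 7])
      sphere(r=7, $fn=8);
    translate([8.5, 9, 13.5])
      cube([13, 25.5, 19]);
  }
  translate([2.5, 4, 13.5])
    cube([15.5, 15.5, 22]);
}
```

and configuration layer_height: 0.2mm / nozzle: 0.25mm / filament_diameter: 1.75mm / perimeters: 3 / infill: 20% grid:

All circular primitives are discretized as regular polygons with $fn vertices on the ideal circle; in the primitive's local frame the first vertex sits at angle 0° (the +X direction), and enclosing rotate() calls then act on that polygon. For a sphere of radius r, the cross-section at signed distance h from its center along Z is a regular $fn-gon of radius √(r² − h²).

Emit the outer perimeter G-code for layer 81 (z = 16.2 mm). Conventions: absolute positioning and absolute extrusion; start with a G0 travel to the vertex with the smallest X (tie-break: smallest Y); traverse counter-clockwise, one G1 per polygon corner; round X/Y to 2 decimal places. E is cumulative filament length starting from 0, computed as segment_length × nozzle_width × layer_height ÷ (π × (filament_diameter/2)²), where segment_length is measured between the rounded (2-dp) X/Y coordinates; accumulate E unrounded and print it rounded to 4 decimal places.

G0 X2.50 Y4.00 Z16.20
G1 X18.00 Y4.00 E0.3222
G1 X18.00 Y9.00 E0.4261
G1 X21.50 Y9.00 E0.4989
G1 X21.50 Y34.50 E1.0290
G1 X8.50 Y34.50 E1.2992
G1 X8.50 Y19.50 E1.6110
G1 X2.50 Y19.50 E1.7358
G1 X2.50 Y4.00 E2.0580

At z = 16.2 mm: the sphere does not reach this height (|z−center|=9.200 > r=7); the cube at (8.5, 9) is present — its section is the full 13×25.5 rectangle; Taking the union: only the 13×25.5 cube at (8.5, 9) is present, so the union is just that shape — 1 connected region; the 15.5×15.5 cube at (2.5, 4) contributes its full rectangle; Merging all regions: the regions partially overlap (shared area 99.75 mm²), so overlapping operands fuse into one piece — 1 connected region. The outline is a single polygon with 8 vertices. Extrusion per mm of travel: 0.25 × 0.2 / (π × 0.875²) = 0.020788. Accumulating E over each segment gives final E = 2.0580.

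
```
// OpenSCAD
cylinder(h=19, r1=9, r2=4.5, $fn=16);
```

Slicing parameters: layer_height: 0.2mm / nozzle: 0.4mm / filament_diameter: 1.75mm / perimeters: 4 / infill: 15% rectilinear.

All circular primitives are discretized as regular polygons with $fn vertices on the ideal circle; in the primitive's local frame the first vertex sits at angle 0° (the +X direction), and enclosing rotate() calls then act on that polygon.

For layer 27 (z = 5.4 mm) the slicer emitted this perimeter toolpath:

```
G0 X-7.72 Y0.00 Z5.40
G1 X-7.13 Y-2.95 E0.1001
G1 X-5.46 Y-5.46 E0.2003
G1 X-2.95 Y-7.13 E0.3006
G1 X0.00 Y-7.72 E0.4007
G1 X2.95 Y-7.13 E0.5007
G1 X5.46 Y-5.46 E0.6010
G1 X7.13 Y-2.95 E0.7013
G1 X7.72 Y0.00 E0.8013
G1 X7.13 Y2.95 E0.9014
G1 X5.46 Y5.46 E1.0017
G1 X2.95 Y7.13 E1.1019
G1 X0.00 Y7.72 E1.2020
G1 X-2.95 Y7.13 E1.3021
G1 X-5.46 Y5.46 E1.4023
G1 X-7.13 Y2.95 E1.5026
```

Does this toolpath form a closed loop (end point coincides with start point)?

Start point (G0): (-7.72, 0.00). End point (last G1): the path does not return to the start — open.

no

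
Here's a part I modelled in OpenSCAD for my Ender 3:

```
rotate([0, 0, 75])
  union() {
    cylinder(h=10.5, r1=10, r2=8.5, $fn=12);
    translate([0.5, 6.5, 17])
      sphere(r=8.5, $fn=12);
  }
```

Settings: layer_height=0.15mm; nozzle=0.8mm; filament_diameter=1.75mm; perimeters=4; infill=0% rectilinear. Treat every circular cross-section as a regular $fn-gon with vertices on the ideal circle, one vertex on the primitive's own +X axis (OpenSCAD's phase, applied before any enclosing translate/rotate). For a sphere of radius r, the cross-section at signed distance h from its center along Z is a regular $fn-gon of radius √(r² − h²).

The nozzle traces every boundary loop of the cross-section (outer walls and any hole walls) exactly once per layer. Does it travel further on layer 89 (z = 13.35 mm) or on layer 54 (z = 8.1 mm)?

Layer 89 (z = 13.35): the cone is absent (z outside [0, 10.5]); the sphere at (0.5, 6.5): section is a regular 12-gon, circumradius = √(r²−h²) = √(8.5²−3.65²) = 7.676 (perimeter = 2·12·7.676·sin(180°/12) = 47.68 mm); Combining (union): only the r=8.5 sphere at (0.5, 6.5) is present, so the union is just that shape — boundary = 47.68 mm; (whole slice rotated 75° about Z — lengths, areas and connectivity unchanged). So its perimeter = 47.68 mm. Layer 54 (z = 8.1): the cone (r1=10→r2=8.5) has section circumradius 8.843 here — a regular 12-gon (perimeter = 2·12·8.843·sin(180°/12) = 54.93 mm); the sphere at (0.5, 6.5) is absent (|z−center|=8.900 > r=8.5); Combining (union): only the cone is present, so the union is just that shape — boundary = 54.93 mm; (rotated 75° about Z; rotation is an isometry so areas/perimeters/island counts are preserved). So its perimeter = 54.93 mm. Layer 54 is larger (54.93 vs 47.68 mm).

layer 54 (z = 8.1 mm)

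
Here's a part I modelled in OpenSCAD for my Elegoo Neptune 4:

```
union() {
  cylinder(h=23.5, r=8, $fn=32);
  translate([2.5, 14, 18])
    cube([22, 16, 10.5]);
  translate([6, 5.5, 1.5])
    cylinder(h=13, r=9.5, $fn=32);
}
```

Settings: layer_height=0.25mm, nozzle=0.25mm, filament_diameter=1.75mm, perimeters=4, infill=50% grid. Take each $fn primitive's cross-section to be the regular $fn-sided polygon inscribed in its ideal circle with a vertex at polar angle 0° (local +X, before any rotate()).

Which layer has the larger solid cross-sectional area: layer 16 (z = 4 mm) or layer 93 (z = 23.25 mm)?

Layer 16 (z = 4): the r=8 cylinder contributes a regular 32-gon of circumradius 8 (area = (32/2)·8.000²·sin(360°/32) = 199.77 mm²); the cube at (2.5, 14) is absent (z outside [18, 28.5]); the cylinder at (6, 5.5): section is a regular 32-gon, circumradius r=9.5 (area = (32/2)·9.500²·sin(360°/32) = 281.71 mm²); Merging all regions: the regions partially overlap — summed areas 481.48 mm² minus the doubly-counted overlap 101.43 mm² gives 380.06 mm² — area = 380.06 mm². So its area = 380.06 mm². Layer 93 (z = 23.25): the r=8 cylinder contributes a regular 32-gon of circumradius 8 (area = (32/2)·8.000²·sin(360°/32) = 199.77 mm²); the cube at (2.5, 14) (footprint 22×16) is included at this height (area 352.00 mm²); the cylinder at (6, 5.5) does not reach this height (z outside [1.5, 14.5]); Taking the union: the 2 present regions are separate (no shared area or edge), so areas and boundary lengths simply add and each stays a separate island — area = 551.77 mm². So its area = 551.77 mm². Layer 93 is larger (551.77 vs 380.06 mm²).

layer 93 (z = 23.25 mm)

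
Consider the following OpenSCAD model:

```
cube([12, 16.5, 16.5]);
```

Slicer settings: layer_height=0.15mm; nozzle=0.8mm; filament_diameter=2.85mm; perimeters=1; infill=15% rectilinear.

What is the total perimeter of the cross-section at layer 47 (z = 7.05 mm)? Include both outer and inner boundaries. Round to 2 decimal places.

At z = 7.05 mm: the cube (footprint 12×16.5) is included at this height (perimeter 57.00 mm). Overall, the cross-section is a single solid region. Total boundary length (outer) = 57.00 mm.

57.00 mm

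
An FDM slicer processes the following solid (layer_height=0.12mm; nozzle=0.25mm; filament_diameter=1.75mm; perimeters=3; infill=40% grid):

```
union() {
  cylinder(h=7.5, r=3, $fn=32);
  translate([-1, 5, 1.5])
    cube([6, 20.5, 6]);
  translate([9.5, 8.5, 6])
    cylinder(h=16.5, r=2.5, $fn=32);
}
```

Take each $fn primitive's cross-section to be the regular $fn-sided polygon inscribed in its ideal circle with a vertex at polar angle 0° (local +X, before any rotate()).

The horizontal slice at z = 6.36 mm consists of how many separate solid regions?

At z = 6.36 mm: the r=3 cylinder gives a regular 32-gon of circumradius 3 (constant along its height); the cube at (-1, 5) (footprint 6×20.5) is included at this height; the cylinder at (9.5, 8.5): section is a regular 32-gon, circumradius r=2.5; Merging all regions: the 3 present regions are separate (no shared area or edge), so areas and boundary lengths simply add and each stays a separate island — 3 connected regions. The result has 3 disconnected regions.

3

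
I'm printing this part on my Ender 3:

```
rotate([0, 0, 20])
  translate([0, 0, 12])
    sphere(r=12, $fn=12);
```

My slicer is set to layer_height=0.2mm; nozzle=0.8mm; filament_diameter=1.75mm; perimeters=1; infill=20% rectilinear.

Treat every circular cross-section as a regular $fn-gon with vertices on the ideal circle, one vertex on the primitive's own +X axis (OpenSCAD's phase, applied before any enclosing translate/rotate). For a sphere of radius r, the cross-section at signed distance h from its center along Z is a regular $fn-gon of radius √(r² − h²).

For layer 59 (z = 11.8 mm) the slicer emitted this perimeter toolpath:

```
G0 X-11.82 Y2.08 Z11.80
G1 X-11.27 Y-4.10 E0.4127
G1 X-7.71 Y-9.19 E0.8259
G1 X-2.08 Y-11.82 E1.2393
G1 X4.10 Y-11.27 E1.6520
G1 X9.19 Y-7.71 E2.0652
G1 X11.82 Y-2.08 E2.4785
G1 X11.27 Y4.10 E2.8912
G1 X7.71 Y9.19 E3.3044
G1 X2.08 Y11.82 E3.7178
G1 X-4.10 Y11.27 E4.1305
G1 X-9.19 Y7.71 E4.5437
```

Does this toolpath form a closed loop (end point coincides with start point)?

no

Start point (G0): (-11.82, 2.08). End point (last G1): the path does not return to the start — open.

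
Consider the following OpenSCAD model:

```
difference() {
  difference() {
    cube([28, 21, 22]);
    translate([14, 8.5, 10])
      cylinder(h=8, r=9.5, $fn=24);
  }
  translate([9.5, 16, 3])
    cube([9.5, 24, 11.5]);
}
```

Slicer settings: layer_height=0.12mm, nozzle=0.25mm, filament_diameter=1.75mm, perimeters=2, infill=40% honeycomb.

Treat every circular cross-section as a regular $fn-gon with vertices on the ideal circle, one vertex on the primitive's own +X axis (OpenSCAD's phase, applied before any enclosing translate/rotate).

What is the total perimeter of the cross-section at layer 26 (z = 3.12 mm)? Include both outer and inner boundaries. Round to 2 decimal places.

At z = 3.12 mm: the cube (footprint 28×21) is included at this height (perimeter 98.00 mm); the cylinder at (14, 8.5) is not intersected at this z (z outside [10, 18]); After the difference (first − rest): none of the subtracted shapes is present at this height, so the 28×21 cube is unchanged — boundary = 98.00 mm; the cube at (9.5, 16) is present — its section is the full 9.5×24 rectangle (perimeter 67.00 mm); After the difference (first − rest): starting from the result so far, the 9.5×24 cube at (9.5, 16) partially overlaps it — only the 47.50 mm² overlap (of its 228.00 mm²) is removed, clipping the outline — boundary = 108.00 mm. Overall, the cross-section is a single solid region. Total boundary length (outer) = 108.00 mm.

108.00 mm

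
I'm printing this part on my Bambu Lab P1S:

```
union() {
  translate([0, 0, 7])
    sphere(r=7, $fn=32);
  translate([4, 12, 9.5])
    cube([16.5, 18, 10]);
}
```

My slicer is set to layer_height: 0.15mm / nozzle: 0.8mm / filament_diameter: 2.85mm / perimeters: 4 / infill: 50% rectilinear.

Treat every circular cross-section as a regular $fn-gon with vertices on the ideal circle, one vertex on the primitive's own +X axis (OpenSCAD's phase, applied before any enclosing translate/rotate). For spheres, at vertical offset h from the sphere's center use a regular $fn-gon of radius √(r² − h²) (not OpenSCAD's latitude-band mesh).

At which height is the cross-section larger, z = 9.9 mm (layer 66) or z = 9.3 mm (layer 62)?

layer 66 (z = 9.9 mm)

Layer 66 (z = 9.9): the r=7 sphere contributes a regular 32-gon of circumradius √(7²−2.9²) = 6.371 (area = (32/2)·6.371²·sin(360°/32) = 126.70 mm²); the 16.5×18 cube at (4, 12) contributes its full rectangle (area 297.00 mm²); Combining (union): the 2 present regions are separate (no shared area or edge), so areas and boundary lengths simply add and each stays a separate island — area = 423.70 mm². So its area = 423.70 mm². Layer 62 (z = 9.3): the sphere: section is a regular 32-gon, circumradius = √(r²−h²) = √(7²−2.3²) = 6.611 (area = (32/2)·6.611²·sin(360°/32) = 136.44 mm²); the cube at (4, 12) does not reach this height (z outside [9.5, 19.5]); Taking the union: only the r=7 sphere is present, so the union is just that shape — area = 136.44 mm². So its area = 136.44 mm². Layer 66 is larger (423.70 vs 136.44 mm²).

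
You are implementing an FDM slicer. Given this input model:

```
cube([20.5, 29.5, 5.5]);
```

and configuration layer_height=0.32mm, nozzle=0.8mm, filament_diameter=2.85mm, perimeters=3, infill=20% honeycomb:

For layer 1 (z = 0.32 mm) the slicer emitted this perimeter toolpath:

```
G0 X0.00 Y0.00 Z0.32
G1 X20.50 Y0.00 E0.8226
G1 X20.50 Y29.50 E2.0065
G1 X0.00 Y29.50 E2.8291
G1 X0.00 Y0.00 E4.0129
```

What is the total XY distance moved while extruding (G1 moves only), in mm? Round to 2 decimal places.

100.00 mm

Sum the Euclidean lengths of each G1 segment: total = 100.00 mm.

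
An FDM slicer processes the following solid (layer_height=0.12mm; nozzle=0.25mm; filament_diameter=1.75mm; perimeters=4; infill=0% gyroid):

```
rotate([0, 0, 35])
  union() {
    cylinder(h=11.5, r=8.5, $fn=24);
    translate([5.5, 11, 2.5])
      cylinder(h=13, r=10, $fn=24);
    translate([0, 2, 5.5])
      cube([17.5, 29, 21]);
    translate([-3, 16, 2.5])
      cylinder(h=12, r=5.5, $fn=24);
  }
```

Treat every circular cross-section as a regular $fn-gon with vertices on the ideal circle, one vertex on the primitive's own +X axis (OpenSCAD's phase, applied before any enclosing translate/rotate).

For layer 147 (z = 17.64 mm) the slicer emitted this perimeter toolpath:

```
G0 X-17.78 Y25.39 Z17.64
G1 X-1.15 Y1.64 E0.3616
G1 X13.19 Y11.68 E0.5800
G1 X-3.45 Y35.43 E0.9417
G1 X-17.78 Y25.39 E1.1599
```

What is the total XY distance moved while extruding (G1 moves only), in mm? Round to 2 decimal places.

Sum the Euclidean lengths of each G1 segment: total = 93.00 mm.

93.00 mm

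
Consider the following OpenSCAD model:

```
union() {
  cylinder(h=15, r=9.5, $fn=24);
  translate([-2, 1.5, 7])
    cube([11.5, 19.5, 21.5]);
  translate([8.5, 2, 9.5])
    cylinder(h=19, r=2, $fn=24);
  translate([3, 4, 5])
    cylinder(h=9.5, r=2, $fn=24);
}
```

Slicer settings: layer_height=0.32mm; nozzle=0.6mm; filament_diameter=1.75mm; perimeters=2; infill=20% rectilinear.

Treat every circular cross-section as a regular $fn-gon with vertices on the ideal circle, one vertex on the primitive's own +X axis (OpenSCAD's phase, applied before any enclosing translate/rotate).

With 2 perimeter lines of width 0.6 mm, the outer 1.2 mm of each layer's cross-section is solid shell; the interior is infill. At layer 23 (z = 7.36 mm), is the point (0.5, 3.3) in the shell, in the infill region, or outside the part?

At z = 7.36 mm: the r=9.5 cylinder contributes a regular 24-gon of circumradius 9.5; the cube at (-2, 1.5) (footprint 11.5×19.5) is included at this height; the cylinder at (8.5, 2) does not reach this height (z outside [9.5, 28.5]); the r=2 cylinder at (3, 4) contributes a regular 24-gon of circumradius 2; Merging all regions: the regions partially overlap (shared area 84.13 mm²), so overlapping operands fuse into one piece — 1 connected region. Overall, the cross-section is a single solid region. The nearest boundary edge runs (-2.46, 9.18)→(-2.00, 9.24); distance from the point to it = 6.44 mm. The point is inside the cross-section and 6.44 mm from the nearest boundary — more than the 1.2 mm shell width (2 × 0.6), so it's in the infill interior.

infill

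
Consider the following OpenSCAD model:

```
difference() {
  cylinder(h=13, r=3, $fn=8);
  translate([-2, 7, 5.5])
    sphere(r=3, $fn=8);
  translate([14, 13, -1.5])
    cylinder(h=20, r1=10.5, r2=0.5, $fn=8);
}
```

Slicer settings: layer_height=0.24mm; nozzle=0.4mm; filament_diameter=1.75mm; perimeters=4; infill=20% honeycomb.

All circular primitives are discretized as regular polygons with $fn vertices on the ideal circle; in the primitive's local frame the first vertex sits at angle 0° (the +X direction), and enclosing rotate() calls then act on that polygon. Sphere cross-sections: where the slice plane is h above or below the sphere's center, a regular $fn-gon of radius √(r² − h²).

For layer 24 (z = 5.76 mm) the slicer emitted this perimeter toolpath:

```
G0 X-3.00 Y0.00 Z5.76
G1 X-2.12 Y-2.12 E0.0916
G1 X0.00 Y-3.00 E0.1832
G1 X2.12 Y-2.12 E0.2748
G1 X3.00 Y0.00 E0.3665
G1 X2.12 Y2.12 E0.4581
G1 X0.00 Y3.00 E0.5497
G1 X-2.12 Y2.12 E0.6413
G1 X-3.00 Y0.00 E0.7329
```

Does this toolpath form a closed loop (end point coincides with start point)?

Start point (G0): (-3.00, 0.00). End point (last G1): the path returns to the start — closed.

yes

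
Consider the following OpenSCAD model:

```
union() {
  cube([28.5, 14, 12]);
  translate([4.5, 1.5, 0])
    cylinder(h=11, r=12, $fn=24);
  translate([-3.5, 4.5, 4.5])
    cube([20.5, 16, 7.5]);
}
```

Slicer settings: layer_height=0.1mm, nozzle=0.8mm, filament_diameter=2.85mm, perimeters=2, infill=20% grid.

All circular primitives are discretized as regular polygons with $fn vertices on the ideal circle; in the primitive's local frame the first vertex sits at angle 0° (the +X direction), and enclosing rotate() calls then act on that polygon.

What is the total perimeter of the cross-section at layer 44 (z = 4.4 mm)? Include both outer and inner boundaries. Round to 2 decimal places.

At z = 4.4 mm: the cube is present — its section is the full 28.5×14 rectangle (perimeter 85.00 mm); the cylinder at (4.5, 1.5): section is a regular 24-gon, circumradius r=12 (perimeter = 2·24·12.000·sin(180°/24) = 75.18 mm); the cube at (-3.5, 4.5) is not intersected at this z (z outside [4.5, 12]); Taking the union: the regions partially overlap (shared area 188.80 mm²), so the edge portions inside another operand are dropped and the merged outline is re-measured after clipping — boundary = 106.42 mm. Overall, the cross-section is a single solid region. Total boundary length (outer) = 106.42 mm.

106.42 mm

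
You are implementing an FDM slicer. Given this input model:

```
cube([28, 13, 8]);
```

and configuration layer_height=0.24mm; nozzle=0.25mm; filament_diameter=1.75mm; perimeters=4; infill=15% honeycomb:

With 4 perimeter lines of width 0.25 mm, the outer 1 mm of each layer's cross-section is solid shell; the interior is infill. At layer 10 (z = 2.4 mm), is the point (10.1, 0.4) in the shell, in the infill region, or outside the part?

shell

At z = 2.4 mm: the cube is present — its section is the full 28×13 rectangle. Overall, the cross-section is a single solid region. The nearest boundary edge runs (0.00, 0.00)→(28.00, 0.00); distance from the point to it = 0.40 mm. The point is inside the cross-section, 0.40 mm from the nearest boundary — within the 1 mm shell band (4 × 0.25).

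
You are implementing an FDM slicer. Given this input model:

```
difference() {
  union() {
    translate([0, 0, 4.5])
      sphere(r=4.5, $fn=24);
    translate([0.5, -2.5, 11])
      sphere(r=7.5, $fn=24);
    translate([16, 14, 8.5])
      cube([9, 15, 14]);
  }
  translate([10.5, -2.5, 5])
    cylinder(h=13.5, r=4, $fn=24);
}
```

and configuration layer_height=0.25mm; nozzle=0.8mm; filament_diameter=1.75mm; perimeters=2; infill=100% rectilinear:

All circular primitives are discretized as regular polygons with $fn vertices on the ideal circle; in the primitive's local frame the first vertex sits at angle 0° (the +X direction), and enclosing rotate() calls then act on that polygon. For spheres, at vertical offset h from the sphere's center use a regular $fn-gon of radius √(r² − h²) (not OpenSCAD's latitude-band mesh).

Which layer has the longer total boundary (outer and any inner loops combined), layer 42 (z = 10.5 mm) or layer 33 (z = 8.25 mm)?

layer 42 (z = 10.5 mm)

Layer 42 (z = 10.5): the sphere is not intersected at this z (|z−center|=6.000 > r=4.5); the sphere at (0.5, -2.5): section is a regular 24-gon, circumradius = √(r²−h²) = √(7.5²−0.5²) = 7.483 (perimeter = 2·24·7.483·sin(180°/24) = 46.88 mm); the cube at (16, 14) is present — its section is the full 9×15 rectangle (perimeter 48.00 mm); Combining (union): the 2 present regions are separate (no shared area or edge), so areas and boundary lengths simply add and each stays a separate island — boundary = 94.88 mm; the r=4 cylinder at (10.5, -2.5) gives a regular 24-gon of circumradius 4 (constant along its height) (perimeter = 2·24·4.000·sin(180°/24) = 25.06 mm); After the difference (first − rest): starting from the result so far, the r=4 cylinder at (10.5, -2.5) partially overlaps it — only the 4.99 mm² overlap (of its 49.69 mm²) is removed, clipping the outline — boundary = 95.22 mm. So its perimeter = 95.22 mm. Layer 33 (z = 8.25): the r=4.5 sphere slices to a regular 24-gon of circumradius 2.487 (√(r²−h²) with h=3.75 from center) (perimeter = 2·24·2.487·sin(180°/24) = 15.58 mm); the r=7.5 sphere at (0.5, -2.5) contributes a regular 24-gon of circumradius √(7.5²−2.75²) = 6.978 (perimeter = 2·24·6.978·sin(180°/24) = 43.72 mm); the cube at (16, 14) is not intersected at this z (z outside [8.5, 22.5]); Combining (union): the r=4.5 sphere lies entirely inside the r=7.5 sphere at (0.5, -2.5), so the union is just the r=7.5 sphere at (0.5, -2.5) — boundary = 43.72 mm; the r=4 cylinder at (10.5, -2.5) contributes a regular 24-gon of circumradius 4 (perimeter = 2·24·4.000·sin(180°/24) = 25.06 mm); Subtracting the remaining from the first: starting from the result so far, the r=4 cylinder at (10.5, -2.5) partially overlaps it — only the 2.60 mm² overlap (of its 49.69 mm²) is removed, clipping the outline — boundary = 43.87 mm. So its perimeter = 43.87 mm. Layer 42 is larger (95.22 vs 43.87 mm).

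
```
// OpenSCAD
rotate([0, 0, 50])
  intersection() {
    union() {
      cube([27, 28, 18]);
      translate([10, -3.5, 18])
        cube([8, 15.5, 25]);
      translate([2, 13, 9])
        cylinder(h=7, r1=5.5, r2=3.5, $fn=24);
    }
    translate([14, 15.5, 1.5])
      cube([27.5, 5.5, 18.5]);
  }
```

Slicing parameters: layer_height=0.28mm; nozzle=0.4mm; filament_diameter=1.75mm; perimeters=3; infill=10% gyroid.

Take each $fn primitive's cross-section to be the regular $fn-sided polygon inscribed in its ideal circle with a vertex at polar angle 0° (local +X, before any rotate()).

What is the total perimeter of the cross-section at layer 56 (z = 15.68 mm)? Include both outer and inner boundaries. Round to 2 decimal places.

37.00 mm

At z = 15.68 mm: the cube is present — its section is the full 27×28 rectangle (perimeter 110.00 mm); the cube at (10, -3.5) does not reach this height (z outside [18, 43]); the cone at (2, 13) contributes a regular 24-gon of circumradius 3.591 (interpolated between r1=5.5 and r2=3.5 at t=0.954) (perimeter = 2·24·3.591·sin(180°/24) = 22.50 mm); Taking the union: the regions partially overlap (shared area 33.53 mm²), so the edge portions inside another operand are dropped and the merged outline is re-measured after clipping — boundary = 111.08 mm; the cube at (14, 15.5) is present — its section is the full 27.5×5.5 rectangle (perimeter 66.00 mm); Taking the intersection: the 27.5×5.5 cube at (14, 15.5) partially overlaps that combined region; clipping to the common part keeps 71.50 mm² — boundary = 37.00 mm; (rotated 50° about Z; rotation is an isometry so areas/perimeters/island counts are preserved). Overall, the cross-section is a single solid region. Total boundary length (outer) = 37.00 mm.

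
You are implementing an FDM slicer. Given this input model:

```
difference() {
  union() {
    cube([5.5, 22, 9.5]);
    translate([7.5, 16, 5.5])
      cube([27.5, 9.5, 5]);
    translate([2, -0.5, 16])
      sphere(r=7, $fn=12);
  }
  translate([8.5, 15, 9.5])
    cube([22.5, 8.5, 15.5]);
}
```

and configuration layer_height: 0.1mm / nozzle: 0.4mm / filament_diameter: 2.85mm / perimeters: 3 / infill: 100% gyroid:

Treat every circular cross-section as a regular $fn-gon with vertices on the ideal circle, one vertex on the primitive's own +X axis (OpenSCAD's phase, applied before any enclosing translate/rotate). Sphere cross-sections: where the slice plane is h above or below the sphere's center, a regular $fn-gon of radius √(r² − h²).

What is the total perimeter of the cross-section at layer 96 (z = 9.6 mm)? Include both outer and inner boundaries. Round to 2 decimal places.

At z = 9.6 mm: the cube is not intersected at this z (z outside [0, 9.5]); the cube at (7.5, 16) (footprint 27.5×9.5) is included at this height (perimeter 74.00 mm); the sphere at (2, -0.5): section is a regular 12-gon, circumradius = √(r²−h²) = √(7²−6.4²) = 2.835 (perimeter = 2·12·2.835·sin(180°/12) = 17.61 mm); Combining (union): the 2 present regions are separate (no shared area or edge), so areas and boundary lengths simply add and each stays a separate island — boundary = 91.61 mm; the 22.5×8.5 cube at (8.5, 15) contributes its full rectangle (perimeter 62.00 mm); After the difference (first − rest): starting from the result so far, the 22.5×8.5 cube at (8.5, 15) partially overlaps it — only the 168.75 mm² overlap (of its 191.25 mm²) is removed, clipping the outline — boundary = 106.61 mm. Overall, the cross-section has 2 separate islands. Total boundary length (outer) = 106.61 mm.

106.61 mm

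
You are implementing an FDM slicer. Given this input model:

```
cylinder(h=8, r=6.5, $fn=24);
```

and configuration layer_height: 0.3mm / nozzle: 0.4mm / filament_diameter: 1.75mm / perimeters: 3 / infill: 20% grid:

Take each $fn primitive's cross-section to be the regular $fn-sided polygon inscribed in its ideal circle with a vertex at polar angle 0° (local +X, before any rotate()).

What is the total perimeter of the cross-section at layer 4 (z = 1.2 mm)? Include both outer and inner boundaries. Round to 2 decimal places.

At z = 1.2 mm: the cylinder: section is a regular 24-gon, circumradius r=6.5 (perimeter = 2·24·6.500·sin(180°/24) = 40.72 mm). Overall, the cross-section is a single solid region. Total boundary length (outer) = 40.72 mm.

40.72 mm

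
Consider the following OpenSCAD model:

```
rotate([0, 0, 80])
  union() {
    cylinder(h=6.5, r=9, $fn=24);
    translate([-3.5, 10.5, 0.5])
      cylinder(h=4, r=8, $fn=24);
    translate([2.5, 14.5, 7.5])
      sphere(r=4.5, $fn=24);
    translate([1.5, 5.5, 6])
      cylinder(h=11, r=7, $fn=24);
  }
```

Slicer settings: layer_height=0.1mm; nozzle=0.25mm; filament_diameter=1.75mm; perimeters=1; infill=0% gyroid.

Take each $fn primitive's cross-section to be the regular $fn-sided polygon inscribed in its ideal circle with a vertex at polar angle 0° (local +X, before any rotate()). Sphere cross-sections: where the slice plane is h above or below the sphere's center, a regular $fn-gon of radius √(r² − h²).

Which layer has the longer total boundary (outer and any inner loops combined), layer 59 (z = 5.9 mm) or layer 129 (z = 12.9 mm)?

Layer 59 (z = 5.9): the r=9 cylinder gives a regular 24-gon of circumradius 9 (constant along its height) (perimeter = 2·24·9.000·sin(180°/24) = 56.39 mm); the cylinder at (-3.5, 10.5) does not reach this height (z outside [0.5, 4.5]); the sphere at (2.5, 14.5): section is a regular 24-gon, circumradius = √(r²−h²) = √(4.5²−1.6²) = 4.206 (perimeter = 2·24·4.206·sin(180°/24) = 26.35 mm); the cylinder at (1.5, 5.5) is absent (z outside [6, 17]); Combining (union): the 2 present regions are separate (no shared area or edge), so areas and boundary lengths simply add and each stays a separate island — boundary = 82.74 mm; (rotated 80° about Z; rotation is an isometry so areas/perimeters/island counts are preserved). So its perimeter = 82.74 mm. Layer 129 (z = 12.9): the cylinder is not intersected at this z (z outside [0, 6.5]); the cylinder at (-3.5, 10.5) is absent (z outside [0.5, 4.5]); the sphere at (2.5, 14.5) does not reach this height (|z−center|=5.400 > r=4.5); the r=7 cylinder at (1.5, 5.5) gives a regular 24-gon of circumradius 7 (constant along its height) (perimeter = 2·24·7.000·sin(180°/24) = 43.86 mm); Merging all regions: only the r=7 cylinder at (1.5, 5.5) is present, so the union is just that shape — boundary = 43.86 mm; (whole slice rotated 80° about Z — lengths, areas and connectivity unchanged). So its perimeter = 43.86 mm. Layer 59 is larger (82.74 vs 43.86 mm).

layer 59 (z = 5.9 mm)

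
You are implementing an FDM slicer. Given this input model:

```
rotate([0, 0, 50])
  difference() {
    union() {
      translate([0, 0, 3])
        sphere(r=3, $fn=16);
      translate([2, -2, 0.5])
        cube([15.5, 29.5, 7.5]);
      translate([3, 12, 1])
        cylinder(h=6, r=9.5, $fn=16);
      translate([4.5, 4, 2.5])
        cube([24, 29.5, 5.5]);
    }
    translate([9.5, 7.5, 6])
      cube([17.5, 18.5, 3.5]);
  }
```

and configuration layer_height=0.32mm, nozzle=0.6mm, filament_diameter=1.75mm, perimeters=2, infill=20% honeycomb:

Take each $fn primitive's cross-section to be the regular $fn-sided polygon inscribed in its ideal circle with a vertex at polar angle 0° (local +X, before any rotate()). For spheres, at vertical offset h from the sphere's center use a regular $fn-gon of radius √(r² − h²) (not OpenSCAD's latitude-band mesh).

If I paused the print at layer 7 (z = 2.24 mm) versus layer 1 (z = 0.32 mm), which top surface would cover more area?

layer 7 (z = 2.24 mm)

Layer 7 (z = 2.24): the sphere: section is a regular 16-gon, circumradius = √(r²−h²) = √(3²−0.76²) = 2.902 (area = (16/2)·2.902²·sin(360°/16) = 25.78 mm²); the cube at (2, -2) is present — its section is the full 15.5×29.5 rectangle (area 457.25 mm²); the r=9.5 cylinder at (3, 12) contributes a regular 16-gon of circumradius 9.5 (area = (16/2)·9.500²·sin(360°/16) = 276.30 mm²); the cube at (4.5, 4) does not reach this height (z outside [2.5, 8]); Merging all regions: the regions partially overlap — summed areas 759.33 mm² minus the doubly-counted overlap 159.40 mm² gives 599.94 mm² — area = 599.94 mm²; the cube at (9.5, 7.5) is not intersected at this z (z outside [6, 9.5]); Taking the first minus the rest: none of the subtracted shapes is present at this height, so the result so far is unchanged — area = 599.94 mm²; (whole slice rotated 50° about Z — lengths, areas and connectivity unchanged). So its area = 599.94 mm². Layer 1 (z = 0.32): the r=3 sphere contributes a regular 16-gon of circumradius √(3²−2.68²) = 1.348 (area = (16/2)·1.348²·sin(360°/16) = 5.56 mm²); the cube at (2, -2) does not reach this height (z outside [0.5, 8]); the cylinder at (3, 12) is absent (z outside [1, 7]); the cube at (4.5, 4) is not intersected at this z (z outside [2.5, 8]); Taking the union: only the r=3 sphere is present, so the union is just that shape — area = 5.56 mm²; the cube at (9.5, 7.5) is not intersected at this z (z outside [6, 9.5]); Taking the first minus the rest: none of the subtracted shapes is present at this height, so the result so far is unchanged — area = 5.56 mm²; (whole slice rotated 50° about Z — lengths, areas and connectivity unchanged). So its area = 5.56 mm². Layer 7 is larger (599.94 vs 5.56 mm²).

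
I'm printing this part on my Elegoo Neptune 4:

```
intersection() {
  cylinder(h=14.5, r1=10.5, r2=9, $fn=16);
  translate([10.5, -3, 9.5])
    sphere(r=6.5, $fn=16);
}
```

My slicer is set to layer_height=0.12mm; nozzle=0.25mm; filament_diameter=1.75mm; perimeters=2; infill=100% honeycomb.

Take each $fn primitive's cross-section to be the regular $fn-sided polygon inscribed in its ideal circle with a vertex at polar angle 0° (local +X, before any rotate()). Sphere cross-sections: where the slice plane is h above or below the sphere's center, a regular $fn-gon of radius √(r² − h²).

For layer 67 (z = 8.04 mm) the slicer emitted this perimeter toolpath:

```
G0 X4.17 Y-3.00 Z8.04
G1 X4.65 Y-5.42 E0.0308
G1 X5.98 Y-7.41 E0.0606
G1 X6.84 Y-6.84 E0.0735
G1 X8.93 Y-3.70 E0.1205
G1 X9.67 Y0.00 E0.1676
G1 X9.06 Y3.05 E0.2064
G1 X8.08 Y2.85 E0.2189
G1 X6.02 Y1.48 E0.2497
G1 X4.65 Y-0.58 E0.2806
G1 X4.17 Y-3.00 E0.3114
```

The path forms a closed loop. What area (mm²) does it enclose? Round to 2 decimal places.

37.10 mm²

Apply the shoelace formula to the sequence of (X, Y) vertices; enclosed area = 37.10 mm².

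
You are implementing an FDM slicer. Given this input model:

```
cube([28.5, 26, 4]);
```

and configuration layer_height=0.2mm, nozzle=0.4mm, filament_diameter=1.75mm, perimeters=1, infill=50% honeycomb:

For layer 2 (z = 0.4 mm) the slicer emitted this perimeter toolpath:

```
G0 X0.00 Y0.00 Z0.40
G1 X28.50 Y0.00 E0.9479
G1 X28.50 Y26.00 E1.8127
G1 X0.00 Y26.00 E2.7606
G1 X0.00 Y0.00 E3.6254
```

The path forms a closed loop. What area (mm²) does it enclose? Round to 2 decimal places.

Apply the shoelace formula to the sequence of (X, Y) vertices; enclosed area = 741.00 mm².

741.00 mm²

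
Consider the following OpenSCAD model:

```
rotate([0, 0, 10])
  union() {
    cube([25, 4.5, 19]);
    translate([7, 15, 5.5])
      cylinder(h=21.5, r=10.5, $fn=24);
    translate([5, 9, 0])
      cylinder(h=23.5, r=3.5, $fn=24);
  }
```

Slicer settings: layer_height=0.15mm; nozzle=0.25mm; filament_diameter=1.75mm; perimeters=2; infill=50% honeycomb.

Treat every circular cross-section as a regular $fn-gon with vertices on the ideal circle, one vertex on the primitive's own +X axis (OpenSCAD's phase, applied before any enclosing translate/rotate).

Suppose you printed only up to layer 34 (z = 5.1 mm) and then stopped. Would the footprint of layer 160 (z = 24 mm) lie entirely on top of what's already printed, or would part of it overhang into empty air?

Compare the two slices. At z = 5.1: the 25×4.5 cube contributes its full rectangle (area 112.50 mm²); the cylinder at (7, 15) is not intersected at this z (z outside [5.5, 27]); the r=3.5 cylinder at (5, 9) contributes a regular 24-gon of circumradius 3.5 (area = (24/2)·3.500²·sin(360°/24) = 38.05 mm²); Combining (union): the 2 present regions are separate (no shared area or edge), so areas and boundary lengths simply add and each stays a separate island — area = 150.55 mm²; (rotated 10° about Z; rotation is an isometry so areas/perimeters/island counts are preserved). At z = 24: the cube does not reach this height (z outside [0, 19]); the r=10.5 cylinder at (7, 15) gives a regular 24-gon of circumradius 10.5 (constant along its height) (area = (24/2)·10.500²·sin(360°/24) = 342.42 mm²); the cylinder at (5, 9) is not intersected at this z (z outside [0, 23.5]); Merging all regions: only the r=10.5 cylinder at (7, 15) is present, so the union is just that shape — area = 342.42 mm²; (rotated 10° about Z; rotation is an isometry so areas/perimeters/island counts are preserved). Checking containment: at z = 24 the cross-section extends beyond the z = 5.1 cross-section by about 304.37 mm².

part overhangs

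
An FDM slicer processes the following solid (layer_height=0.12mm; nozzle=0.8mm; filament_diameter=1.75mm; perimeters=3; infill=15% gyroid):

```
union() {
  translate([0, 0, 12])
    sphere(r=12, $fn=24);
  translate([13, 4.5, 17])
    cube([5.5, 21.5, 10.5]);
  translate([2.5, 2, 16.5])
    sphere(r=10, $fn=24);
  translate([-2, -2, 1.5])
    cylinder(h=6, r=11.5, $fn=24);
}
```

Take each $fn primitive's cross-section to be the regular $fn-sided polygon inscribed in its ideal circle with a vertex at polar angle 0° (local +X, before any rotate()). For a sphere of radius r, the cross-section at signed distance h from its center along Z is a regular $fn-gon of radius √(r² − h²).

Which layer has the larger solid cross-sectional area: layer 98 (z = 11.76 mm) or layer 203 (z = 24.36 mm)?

layer 98 (z = 11.76 mm)

Layer 98 (z = 11.76): the r=12 sphere contributes a regular 24-gon of circumradius √(12²−0.24²) = 11.998 (area = (24/2)·11.998²·sin(360°/24) = 447.06 mm²); the cube at (13, 4.5) does not reach this height (z outside [17, 27.5]); the sphere at (2.5, 2): section is a regular 24-gon, circumradius = √(r²−h²) = √(10²−4.74²) = 8.805 (area = (24/2)·8.805²·sin(360°/24) = 240.80 mm²); the cylinder at (-2, -2) is absent (z outside [1.5, 7.5]); Combining (union): the regions partially overlap — summed areas 687.86 mm² minus the doubly-counted overlap 240.72 mm² gives 447.15 mm² — area = 447.15 mm². So its area = 447.15 mm². Layer 203 (z = 24.36): the sphere is absent (|z−center|=12.360 > r=12); the cube at (13, 4.5) (footprint 5.5×21.5) is included at this height (area 118.25 mm²); the r=10 sphere at (2.5, 2) slices to a regular 24-gon of circumradius 6.182 (√(r²−h²) with h=7.86 from center) (area = (24/2)·6.182²·sin(360°/24) = 118.71 mm²); the cylinder at (-2, -2) does not reach this height (z outside [1.5, 7.5]); Taking the union: the 2 present regions are separate (no shared area or edge), so areas and boundary lengths simply add and each stays a separate island — area = 236.96 mm². So its area = 236.96 mm². Layer 98 is larger (447.15 vs 236.96 mm²).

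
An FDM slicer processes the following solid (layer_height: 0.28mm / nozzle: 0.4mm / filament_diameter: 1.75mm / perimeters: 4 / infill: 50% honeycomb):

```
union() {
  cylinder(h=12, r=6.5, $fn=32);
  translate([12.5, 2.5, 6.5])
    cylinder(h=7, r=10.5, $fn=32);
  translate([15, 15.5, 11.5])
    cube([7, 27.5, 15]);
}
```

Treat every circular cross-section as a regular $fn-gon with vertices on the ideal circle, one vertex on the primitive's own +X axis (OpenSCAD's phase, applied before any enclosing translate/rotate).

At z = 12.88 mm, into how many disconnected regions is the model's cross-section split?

At z = 12.88 mm: the cylinder is absent (z outside [0, 12]); the r=10.5 cylinder at (12.5, 2.5) contributes a regular 32-gon of circumradius 10.5; the cube at (15, 15.5) is present — its section is the full 7×27.5 rectangle; Merging all regions: the 2 present regions are separate (no shared area or edge), so areas and boundary lengths simply add and each stays a separate island — 2 connected regions. The result has 2 disconnected regions.

2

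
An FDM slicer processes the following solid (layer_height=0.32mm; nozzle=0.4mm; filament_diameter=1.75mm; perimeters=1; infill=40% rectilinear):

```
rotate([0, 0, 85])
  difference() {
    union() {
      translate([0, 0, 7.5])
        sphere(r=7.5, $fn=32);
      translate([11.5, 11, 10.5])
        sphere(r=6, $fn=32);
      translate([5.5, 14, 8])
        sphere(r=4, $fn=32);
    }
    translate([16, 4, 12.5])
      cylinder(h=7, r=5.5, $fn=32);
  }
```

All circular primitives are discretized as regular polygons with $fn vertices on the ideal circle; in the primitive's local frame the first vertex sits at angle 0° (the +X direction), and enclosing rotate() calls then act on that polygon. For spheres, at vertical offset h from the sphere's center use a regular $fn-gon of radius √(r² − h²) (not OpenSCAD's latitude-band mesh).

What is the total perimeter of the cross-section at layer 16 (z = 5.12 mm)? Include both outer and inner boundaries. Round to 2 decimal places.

78.69 mm

At z = 5.12 mm: the sphere: section is a regular 32-gon, circumradius = √(r²−h²) = √(7.5²−2.38²) = 7.112 (perimeter = 2·32·7.112·sin(180°/32) = 44.62 mm); the r=6 sphere at (11.5, 11) slices to a regular 32-gon of circumradius 2.656 (√(r²−h²) with h=5.38 from center) (perimeter = 2·32·2.656·sin(180°/32) = 16.66 mm); the sphere at (5.5, 14): section is a regular 32-gon, circumradius = √(r²−h²) = √(4²−2.88²) = 2.776 (perimeter = 2·32·2.776·sin(180°/32) = 17.41 mm); Merging all regions: the 3 present regions are separate (no shared area or edge), so areas and boundary lengths simply add and each stays a separate island — boundary = 78.69 mm; the cylinder at (16, 4) is absent (z outside [12.5, 19.5]); Subtracting the remaining from the first: none of the subtracted shapes is present at this height, so the result so far is unchanged — boundary = 78.69 mm; (whole slice rotated 85° about Z — lengths, areas and connectivity unchanged). Overall, the cross-section has 3 separate islands. Total boundary length (outer) = 78.69 mm.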